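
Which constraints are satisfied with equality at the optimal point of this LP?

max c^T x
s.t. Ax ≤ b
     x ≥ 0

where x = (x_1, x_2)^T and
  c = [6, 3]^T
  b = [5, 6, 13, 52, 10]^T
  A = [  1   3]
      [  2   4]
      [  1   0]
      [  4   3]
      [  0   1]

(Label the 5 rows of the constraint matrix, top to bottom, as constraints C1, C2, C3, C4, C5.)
Optimal: x_1 = 3, x_2 = 0
Slack at optimum:
  C1: slack = 2
  C2: slack = 0 (binding)
  C3: slack = 10
  C4: slack = 40
  C5: slack = 10
  x_1 ≥ 0: x_1 = 3
  x_2 ≥ 0: x_2 = 0 (binding)
Binding constraints: C2, x_2 ≥ 0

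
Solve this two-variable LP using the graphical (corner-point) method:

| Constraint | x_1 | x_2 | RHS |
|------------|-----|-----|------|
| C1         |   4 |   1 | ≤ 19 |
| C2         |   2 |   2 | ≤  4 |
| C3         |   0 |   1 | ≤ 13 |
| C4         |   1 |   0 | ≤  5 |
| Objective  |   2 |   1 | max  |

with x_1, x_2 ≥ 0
Each vertex is the intersection of two constraint boundaries that also satisfies all remaining constraints:
  x_1 = 0 and x_2 = 0 → (0, 0)
  2x_1 + 2x_2 = 4 and x_2 = 0 → (2, 0)
  2x_1 + 2x_2 = 4 and x_1 = 0 → (0, 2)

Evaluating z = 2x_1 + x_2 at each vertex:
  (0, 0): z = 0
  (2, 0): z = 4
  (0, 2): z = 2

The maximum is at (2, 0) with z = 4.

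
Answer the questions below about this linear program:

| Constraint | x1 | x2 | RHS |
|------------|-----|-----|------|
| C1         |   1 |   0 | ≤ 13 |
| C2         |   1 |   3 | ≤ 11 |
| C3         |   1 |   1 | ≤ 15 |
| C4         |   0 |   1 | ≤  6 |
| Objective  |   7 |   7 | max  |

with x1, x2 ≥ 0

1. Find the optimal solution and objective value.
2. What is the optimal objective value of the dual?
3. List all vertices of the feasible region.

1. x1 = 11, x2 = 0, z = 77
2. 77 (by strong duality, equal to the primal optimum)
3. (0, 0), (11, 0), (0, 3.667)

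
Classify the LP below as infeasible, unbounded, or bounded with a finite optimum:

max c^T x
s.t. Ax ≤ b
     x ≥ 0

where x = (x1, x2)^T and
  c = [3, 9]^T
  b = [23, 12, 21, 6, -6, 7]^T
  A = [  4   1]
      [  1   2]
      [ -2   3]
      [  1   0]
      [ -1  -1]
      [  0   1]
The point (0, 6) satisfies every constraint, so the LP is feasible; the constraints give x1 ≤ 6 and x2 ≤ 7, which with x1, x2 ≥ 0 keep the feasible region inside a bounded box. A feasible, bounded LP attains a finite optimum at a vertex.

The LP has an optimal solution: (0, 6) with z = 54.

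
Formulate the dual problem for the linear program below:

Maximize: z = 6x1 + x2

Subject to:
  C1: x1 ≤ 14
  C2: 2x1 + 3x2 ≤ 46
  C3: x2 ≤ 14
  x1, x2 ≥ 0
Minimize: z = 14y1 + 46y2 + 14y3

Subject to:
  C1: -y1 - 2y2 ≤ -6
  C2: -3y2 - y3 ≤ -1
  y1, y2, y3 ≥ 0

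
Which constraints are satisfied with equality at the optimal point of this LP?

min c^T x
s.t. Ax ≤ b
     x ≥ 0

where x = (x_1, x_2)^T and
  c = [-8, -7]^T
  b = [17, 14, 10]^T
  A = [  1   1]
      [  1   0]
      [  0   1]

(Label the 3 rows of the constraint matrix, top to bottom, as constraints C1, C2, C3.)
Optimal: x_1 = 14, x_2 = 3
Slack at optimum:
  C1: slack = 0 (binding)
  C2: slack = 0 (binding)
  C3: slack = 7
  x_1 ≥ 0: x_1 = 14
  x_2 ≥ 0: x_2 = 3
Binding constraints: C1, C2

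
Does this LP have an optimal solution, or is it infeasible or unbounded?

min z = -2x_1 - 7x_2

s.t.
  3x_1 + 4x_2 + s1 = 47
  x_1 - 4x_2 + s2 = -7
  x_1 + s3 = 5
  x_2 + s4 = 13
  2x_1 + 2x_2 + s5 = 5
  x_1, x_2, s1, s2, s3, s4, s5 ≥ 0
The point (0, 2.5) satisfies every constraint, so the LP is feasible; the constraints give x_1 ≤ 5 and x_2 ≤ 13, which with x_1, x_2 ≥ 0 keep the feasible region inside a bounded box. A feasible, bounded LP attains a finite optimum at a vertex.

Evaluating z = -2x_1 - 7x_2 at each vertex:
  (0, 1.75): z = -12.25
  (0.6, 1.9): z = -14.5
  (0, 2.5): z = -17.5

Bounded optimum: z* = -17.5 at (0, 2.5).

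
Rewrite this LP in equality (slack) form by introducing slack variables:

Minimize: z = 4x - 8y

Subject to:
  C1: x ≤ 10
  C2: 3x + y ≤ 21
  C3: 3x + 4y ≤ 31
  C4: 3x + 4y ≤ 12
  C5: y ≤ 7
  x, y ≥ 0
min z = 4x - 8y

s.t.
  x + s1 = 10
  3x + y + s2 = 21
  3x + 4y + s3 = 31
  3x + 4y + s4 = 12
  y + s5 = 7
  x, y, s1, s2, s3, s4, s5 ≥ 0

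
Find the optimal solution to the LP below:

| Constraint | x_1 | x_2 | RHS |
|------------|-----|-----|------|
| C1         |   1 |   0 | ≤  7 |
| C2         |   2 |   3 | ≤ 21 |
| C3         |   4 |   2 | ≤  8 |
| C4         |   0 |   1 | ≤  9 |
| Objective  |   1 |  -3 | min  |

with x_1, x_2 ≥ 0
x_1 = 0, x_2 = 4, z = -12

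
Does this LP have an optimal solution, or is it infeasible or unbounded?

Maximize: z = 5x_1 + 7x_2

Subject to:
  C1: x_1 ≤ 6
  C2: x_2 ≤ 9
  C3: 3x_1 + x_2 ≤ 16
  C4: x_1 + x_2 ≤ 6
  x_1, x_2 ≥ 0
The point (0, 6) satisfies every constraint, so the LP is feasible; the constraints give x_1 ≤ 6 and x_2 ≤ 9, which with x_1, x_2 ≥ 0 keep the feasible region inside a bounded box. A feasible, bounded LP attains a finite optimum at a vertex.

Evaluating z = 5x_1 + 7x_2 at each vertex:
  (0, 0): z = 0
  (5.333, 0): z = 26.67
  (5, 1): z = 32
  (0, 6): z = 42

Bounded optimum: z* = 42 at (0, 6).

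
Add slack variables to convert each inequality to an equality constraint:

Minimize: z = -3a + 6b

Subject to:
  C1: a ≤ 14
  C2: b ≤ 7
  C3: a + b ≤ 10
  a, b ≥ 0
min z = -3a + 6b

s.t.
  a + s1 = 14
  b + s2 = 7
  a + b + s3 = 10
  a, b, s1, s2, s3 ≥ 0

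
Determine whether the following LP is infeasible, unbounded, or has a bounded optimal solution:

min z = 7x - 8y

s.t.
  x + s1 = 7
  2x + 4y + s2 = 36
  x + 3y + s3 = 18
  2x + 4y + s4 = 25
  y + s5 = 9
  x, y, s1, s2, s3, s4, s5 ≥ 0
The point (0, 6) satisfies every constraint, so the LP is feasible; the constraints give x ≤ 7 and y ≤ 9, which with x, y ≥ 0 keep the feasible region inside a bounded box. A feasible, bounded LP attains a finite optimum at a vertex.

Evaluating z = 7x - 8y at each vertex:
  (0, 0): z = 0
  (7, 0): z = 49
  (7, 2.75): z = 27
  (1.5, 5.5): z = -33.5
  (0, 6): z = -48

The LP has an optimal solution: (0, 6) with z = -48.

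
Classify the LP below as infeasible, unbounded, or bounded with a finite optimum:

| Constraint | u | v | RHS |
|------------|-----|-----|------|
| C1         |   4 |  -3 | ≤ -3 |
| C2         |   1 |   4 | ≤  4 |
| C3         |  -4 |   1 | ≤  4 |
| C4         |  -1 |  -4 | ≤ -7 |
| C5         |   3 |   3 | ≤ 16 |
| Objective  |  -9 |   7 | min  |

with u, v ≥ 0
C2 requires u + 4v ≤ 4, while C4 (-u - 4v ≤ -7) is equivalent to u + 4v ≥ 7. Together they would need 7 ≤ u + 4v ≤ 4, which is impossible since 7 > 4. No point satisfies all constraints.

Infeasible — the constraint set is empty.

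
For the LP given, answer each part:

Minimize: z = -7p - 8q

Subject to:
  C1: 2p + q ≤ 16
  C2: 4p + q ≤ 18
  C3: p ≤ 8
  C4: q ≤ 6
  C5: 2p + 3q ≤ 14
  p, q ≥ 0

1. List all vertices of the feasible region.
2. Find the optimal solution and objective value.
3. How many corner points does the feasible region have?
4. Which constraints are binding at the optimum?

1. (0, 0), (4.5, 0), (4, 2), (0, 4.667)
2. p = 4, q = 2, z = -44
3. 4
4. C2, C5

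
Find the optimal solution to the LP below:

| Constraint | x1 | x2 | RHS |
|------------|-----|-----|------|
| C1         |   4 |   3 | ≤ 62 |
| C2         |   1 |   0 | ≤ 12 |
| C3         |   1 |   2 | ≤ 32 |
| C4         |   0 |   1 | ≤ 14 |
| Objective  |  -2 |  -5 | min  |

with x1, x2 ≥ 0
Each vertex is the intersection of two constraint boundaries that also satisfies all remaining constraints:
  x1 = 0 and x2 = 0 → (0, 0)
  x1 = 12 and x2 = 0 → (12, 0)
  4x1 + 3x2 = 62 and x1 = 12 → (12, 4.667)
  4x1 + 3x2 = 62 and x1 + 2x2 = 32 → (5.6, 13.2)
  x1 + 2x2 = 32 and x2 = 14 → (4, 14)
  x2 = 14 and x1 = 0 → (0, 14)

Evaluating z = -2x1 - 5x2 at each vertex:
  (0, 0): z = 0
  (12, 0): z = -24
  (12, 4.667): z = -47.33
  (5.6, 13.2): z = -77.2
  (4, 14): z = -78
  (0, 14): z = -70

The minimum is at (4, 14) with z = -78.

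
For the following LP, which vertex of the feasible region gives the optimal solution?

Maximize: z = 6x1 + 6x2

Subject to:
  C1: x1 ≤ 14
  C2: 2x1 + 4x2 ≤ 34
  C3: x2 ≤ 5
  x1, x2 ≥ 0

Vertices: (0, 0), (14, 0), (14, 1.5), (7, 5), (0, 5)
(14, 1.5) with z = 93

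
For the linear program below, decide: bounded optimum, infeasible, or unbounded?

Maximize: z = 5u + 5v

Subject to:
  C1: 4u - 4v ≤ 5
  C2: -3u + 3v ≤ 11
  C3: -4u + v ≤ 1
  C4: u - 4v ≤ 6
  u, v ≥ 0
Feasible point: (0, 0) satisfies every constraint, so the LP is feasible.
Direction d = (1, 1): for each constraint row a, a·d ≤ 0 —
  (4)(1) + (-4)(1) = 0 ≤ 0
  (-3)(1) + (3)(1) = 0 ≤ 0
  (-4)(1) + (1)(1) = -3 ≤ 0
  (1)(1) + (-4)(1) = -3 ≤ 0
and d ≥ 0, so (0, 0) + t·d stays feasible for every t ≥ 0. Along this ray z = 5u + 5v changes by 10 per unit t, so z → +∞.

Unbounded: there is a feasible ray along which z → +∞.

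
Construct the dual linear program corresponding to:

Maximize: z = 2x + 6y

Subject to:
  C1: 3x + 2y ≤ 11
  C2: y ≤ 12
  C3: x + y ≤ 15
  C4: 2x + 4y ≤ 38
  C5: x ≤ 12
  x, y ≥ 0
Minimize: z = 11y1 + 12y2 + 15y3 + 38y4 + 12y5

Subject to:
  C1: -3y1 - y3 - 2y4 - y5 ≤ -2
  C2: -2y1 - y2 - y3 - 4y4 ≤ -6
  y1, y2, y3, y4, y5 ≥ 0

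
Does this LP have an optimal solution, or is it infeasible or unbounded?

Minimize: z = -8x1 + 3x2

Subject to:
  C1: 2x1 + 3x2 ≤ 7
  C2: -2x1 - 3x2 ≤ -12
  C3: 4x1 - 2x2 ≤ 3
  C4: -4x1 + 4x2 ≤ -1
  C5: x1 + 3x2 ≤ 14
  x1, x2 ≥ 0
C1 requires 2x1 + 3x2 ≤ 7, while C2 (-2x1 - 3x2 ≤ -12) is equivalent to 2x1 + 3x2 ≥ 12. Together they would need 12 ≤ 2x1 + 3x2 ≤ 7, which is impossible since 12 > 7. No point satisfies all constraints.

Infeasible: no point satisfies all constraints simultaneously.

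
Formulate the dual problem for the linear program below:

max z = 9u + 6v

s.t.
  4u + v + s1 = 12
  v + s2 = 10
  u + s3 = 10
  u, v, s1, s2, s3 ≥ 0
Minimize: z = 12y1 + 10y2 + 10y3

Subject to:
  C1: -4y1 - y3 ≤ -9
  C2: -y1 - y2 ≤ -6
  y1, y2, y3 ≥ 0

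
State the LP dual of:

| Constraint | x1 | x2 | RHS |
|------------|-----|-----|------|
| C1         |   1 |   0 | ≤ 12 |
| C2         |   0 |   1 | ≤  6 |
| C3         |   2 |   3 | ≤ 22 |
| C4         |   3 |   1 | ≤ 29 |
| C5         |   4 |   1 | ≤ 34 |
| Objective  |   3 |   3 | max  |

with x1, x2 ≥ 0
Minimize: z = 12y1 + 6y2 + 22y3 + 29y4 + 34y5

Subject to:
  C1: -y1 - 2y3 - 3y4 - 4y5 ≤ -3
  C2: -y2 - 3y3 - y4 - y5 ≤ -3
  y1, y2, y3, y4, y5 ≥ 0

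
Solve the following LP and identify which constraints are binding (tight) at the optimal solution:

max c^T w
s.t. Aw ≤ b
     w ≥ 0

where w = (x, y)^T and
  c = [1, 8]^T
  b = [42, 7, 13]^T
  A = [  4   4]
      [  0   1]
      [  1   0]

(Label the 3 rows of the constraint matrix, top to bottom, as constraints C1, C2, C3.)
Optimal: x = 3.5, y = 7
Binding: C1, C2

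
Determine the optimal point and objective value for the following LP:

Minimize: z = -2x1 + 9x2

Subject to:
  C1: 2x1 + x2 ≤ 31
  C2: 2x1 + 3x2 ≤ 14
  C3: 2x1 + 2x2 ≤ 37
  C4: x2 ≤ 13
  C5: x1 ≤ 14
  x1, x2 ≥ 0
Each vertex is the intersection of two constraint boundaries that also satisfies all remaining constraints:
  x1 = 0 and x2 = 0 → (0, 0)
  2x1 + 3x2 = 14 and x2 = 0 → (7, 0)
  2x1 + 3x2 = 14 and x1 = 0 → (0, 4.667)

Evaluating z = -2x1 + 9x2 at each vertex:
  (0, 0): z = 0
  (7, 0): z = -14
  (0, 4.667): z = 42

The minimum is at (7, 0) with z = -14.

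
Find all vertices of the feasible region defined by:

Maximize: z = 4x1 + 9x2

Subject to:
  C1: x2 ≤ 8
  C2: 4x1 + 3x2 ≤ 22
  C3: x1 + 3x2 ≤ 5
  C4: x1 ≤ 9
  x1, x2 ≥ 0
Each vertex is the intersection of two constraint boundaries that also satisfies all remaining constraints:
  x1 = 0 and x2 = 0 → (0, 0)
  x1 + 3x2 = 5 and x2 = 0 → (5, 0)
  x1 + 3x2 = 5 and x1 = 0 → (0, 1.667)

Vertices: (0, 0), (5, 0), (0, 1.667)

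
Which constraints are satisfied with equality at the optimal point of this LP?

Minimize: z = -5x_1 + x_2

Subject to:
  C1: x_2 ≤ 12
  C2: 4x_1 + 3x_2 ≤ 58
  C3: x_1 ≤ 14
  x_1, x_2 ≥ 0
Optimal: x_1 = 14, x_2 = 0
Slack at optimum:
  C1: slack = 12
  C2: slack = 2
  C3: slack = 0 (binding)
  x_1 ≥ 0: x_1 = 14
  x_2 ≥ 0: x_2 = 0 (binding)
Binding constraints: C3, x_2 ≥ 0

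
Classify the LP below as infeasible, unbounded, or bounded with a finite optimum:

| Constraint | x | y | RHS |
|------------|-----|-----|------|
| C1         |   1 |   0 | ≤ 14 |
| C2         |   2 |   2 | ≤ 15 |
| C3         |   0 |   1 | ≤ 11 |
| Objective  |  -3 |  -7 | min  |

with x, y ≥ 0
The point (0, 7.5) satisfies every constraint, so the LP is feasible; the constraints give x ≤ 14 and y ≤ 11, which with x, y ≥ 0 keep the feasible region inside a bounded box. A feasible, bounded LP attains a finite optimum at a vertex.

Evaluating z = -3x - 7y at each vertex:
  (0, 0): z = 0
  (7.5, 0): z = -22.5
  (0, 7.5): z = -52.5

Feasible with finite optimum z* = -52.5 at (0, 7.5).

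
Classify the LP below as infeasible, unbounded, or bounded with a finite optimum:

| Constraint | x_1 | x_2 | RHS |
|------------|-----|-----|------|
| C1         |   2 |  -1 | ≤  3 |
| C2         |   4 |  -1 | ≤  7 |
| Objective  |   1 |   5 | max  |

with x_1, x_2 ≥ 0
Feasible point: (0, 0) satisfies every constraint, so the LP is feasible.
Direction d = (0, 1): for each constraint row a, a·d ≤ 0 —
  (2)(0) + (-1)(1) = -1 ≤ 0
  (4)(0) + (-1)(1) = -1 ≤ 0
and d ≥ 0, so (0, 0) + t·d stays feasible for every t ≥ 0. Along this ray z = x_1 + 5x_2 changes by 5 per unit t, so z → +∞.

Unbounded: there is a feasible ray along which z → +∞.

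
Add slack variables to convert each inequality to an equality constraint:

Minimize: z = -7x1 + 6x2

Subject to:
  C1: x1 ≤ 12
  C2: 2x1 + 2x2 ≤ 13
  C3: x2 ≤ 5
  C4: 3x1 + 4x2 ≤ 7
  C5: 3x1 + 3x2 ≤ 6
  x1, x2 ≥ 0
min z = -7x1 + 6x2

s.t.
  x1 + s1 = 12
  2x1 + 2x2 + s2 = 13
  x2 + s3 = 5
  3x1 + 4x2 + s4 = 7
  3x1 + 3x2 + s5 = 6
  x1, x2, s1, s2, s3, s4, s5 ≥ 0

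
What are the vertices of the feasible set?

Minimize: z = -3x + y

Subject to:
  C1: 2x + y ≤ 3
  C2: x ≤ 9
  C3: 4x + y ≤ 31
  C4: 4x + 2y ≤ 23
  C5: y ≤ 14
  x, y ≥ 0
Each vertex is the intersection of two constraint boundaries that also satisfies all remaining constraints:
  x = 0 and y = 0 → (0, 0)
  2x + y = 3 and y = 0 → (1.5, 0)
  2x + y = 3 and x = 0 → (0, 3)

Vertices: (0, 0), (1.5, 0), (0, 3)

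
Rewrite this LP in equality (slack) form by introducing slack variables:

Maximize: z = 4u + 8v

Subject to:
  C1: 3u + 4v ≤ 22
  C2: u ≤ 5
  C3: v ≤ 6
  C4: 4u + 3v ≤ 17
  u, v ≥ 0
max z = 4u + 8v

s.t.
  3u + 4v + s1 = 22
  u + s2 = 5
  v + s3 = 6
  4u + 3v + s4 = 17
  u, v, s1, s2, s3, s4 ≥ 0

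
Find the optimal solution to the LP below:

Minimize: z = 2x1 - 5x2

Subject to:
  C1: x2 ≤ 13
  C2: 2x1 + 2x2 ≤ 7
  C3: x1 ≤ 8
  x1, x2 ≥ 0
Each vertex is the intersection of two constraint boundaries that also satisfies all remaining constraints:
  x1 = 0 and x2 = 0 → (0, 0)
  2x1 + 2x2 = 7 and x2 = 0 → (3.5, 0)
  2x1 + 2x2 = 7 and x1 = 0 → (0, 3.5)

Evaluating z = 2x1 - 5x2 at each vertex:
  (0, 0): z = 0
  (3.5, 0): z = 7
  (0, 3.5): z = -17.5

The minimum is at (0, 3.5) with z = -17.5.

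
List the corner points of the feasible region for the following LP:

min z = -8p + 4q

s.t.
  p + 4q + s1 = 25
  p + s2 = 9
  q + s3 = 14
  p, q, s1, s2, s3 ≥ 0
Each vertex is the intersection of two constraint boundaries that also satisfies all remaining constraints:
  p = 0 and q = 0 → (0, 0)
  p = 9 and q = 0 → (9, 0)
  p + 4q = 25 and p = 9 → (9, 4)
  p + 4q = 25 and p = 0 → (0, 6.25)

Vertices: (0, 0), (9, 0), (9, 4), (0, 6.25)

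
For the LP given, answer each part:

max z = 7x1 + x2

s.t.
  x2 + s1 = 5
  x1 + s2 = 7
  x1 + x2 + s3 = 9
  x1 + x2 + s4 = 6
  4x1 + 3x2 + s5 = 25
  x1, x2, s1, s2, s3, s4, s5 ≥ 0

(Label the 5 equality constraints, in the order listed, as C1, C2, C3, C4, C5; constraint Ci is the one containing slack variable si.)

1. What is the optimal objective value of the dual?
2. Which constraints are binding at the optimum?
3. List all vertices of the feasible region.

1. 42 (by strong duality, equal to the primal optimum)
2. C4, x2 ≥ 0
3. (0, 0), (6, 0), (1, 5), (0, 5)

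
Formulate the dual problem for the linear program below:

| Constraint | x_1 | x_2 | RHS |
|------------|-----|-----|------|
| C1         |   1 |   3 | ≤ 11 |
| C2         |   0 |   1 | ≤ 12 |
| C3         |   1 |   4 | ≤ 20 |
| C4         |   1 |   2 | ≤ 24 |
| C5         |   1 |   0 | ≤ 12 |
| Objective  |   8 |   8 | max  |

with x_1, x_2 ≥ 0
Minimize: z = 11y1 + 12y2 + 20y3 + 24y4 + 12y5

Subject to:
  C1: -y1 - y3 - y4 - y5 ≤ -8
  C2: -3y1 - y2 - 4y3 - 2y4 ≤ -8
  y1, y2, y3, y4, y5 ≥ 0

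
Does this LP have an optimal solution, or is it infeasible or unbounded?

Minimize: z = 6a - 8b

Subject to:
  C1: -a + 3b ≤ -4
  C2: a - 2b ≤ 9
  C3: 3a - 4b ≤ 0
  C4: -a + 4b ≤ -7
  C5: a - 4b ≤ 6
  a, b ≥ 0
C5 requires a - 4b ≤ 6, while C4 (-a + 4b ≤ -7) is equivalent to a - 4b ≥ 7. Together they would need 7 ≤ a - 4b ≤ 6, which is impossible since 7 > 6. No point satisfies all constraints.

The feasible region is empty; the LP is infeasible.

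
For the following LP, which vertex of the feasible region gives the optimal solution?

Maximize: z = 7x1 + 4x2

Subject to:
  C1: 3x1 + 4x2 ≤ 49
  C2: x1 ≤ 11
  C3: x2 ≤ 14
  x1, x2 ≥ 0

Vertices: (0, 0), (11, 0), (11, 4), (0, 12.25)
Evaluating z = 7x1 + 4x2 at each vertex:
  (0, 0): z = 0
  (11, 0): z = 77
  (11, 4): z = 93
  (0, 12.25): z = 49

The largest value is z = 93, attained at (11, 4).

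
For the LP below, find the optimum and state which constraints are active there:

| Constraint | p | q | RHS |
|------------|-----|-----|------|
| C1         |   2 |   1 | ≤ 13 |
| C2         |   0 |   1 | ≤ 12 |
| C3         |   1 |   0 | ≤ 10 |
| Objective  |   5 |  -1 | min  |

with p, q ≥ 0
Optimal: p = 0, q = 12
Slack at optimum:
  C1: slack = 1
  C2: slack = 0 (binding)
  C3: slack = 10
  p ≥ 0: p = 0 (binding)
  q ≥ 0: q = 12
Binding constraints: C2, p ≥ 0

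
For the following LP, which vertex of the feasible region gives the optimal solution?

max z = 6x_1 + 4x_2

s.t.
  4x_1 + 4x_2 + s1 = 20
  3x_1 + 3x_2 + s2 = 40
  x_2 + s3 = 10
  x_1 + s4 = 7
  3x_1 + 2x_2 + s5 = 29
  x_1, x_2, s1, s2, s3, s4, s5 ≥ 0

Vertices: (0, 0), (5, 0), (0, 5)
Evaluating z = 6x_1 + 4x_2 at each vertex:
  (0, 0): z = 0
  (5, 0): z = 30
  (0, 5): z = 20

The largest value is z = 30, attained at (5, 0).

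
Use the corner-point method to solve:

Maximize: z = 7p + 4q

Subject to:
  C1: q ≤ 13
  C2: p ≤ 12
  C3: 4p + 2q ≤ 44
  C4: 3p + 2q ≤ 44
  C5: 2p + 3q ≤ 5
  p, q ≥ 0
p = 2.5, q = 0, z = 17.5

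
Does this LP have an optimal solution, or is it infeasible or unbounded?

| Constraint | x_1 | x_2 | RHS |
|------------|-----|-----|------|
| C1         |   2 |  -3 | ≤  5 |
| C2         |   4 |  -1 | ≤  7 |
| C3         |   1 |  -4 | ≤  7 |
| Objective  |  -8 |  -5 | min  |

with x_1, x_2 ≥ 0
Feasible point: (0, 0) satisfies every constraint, so the LP is feasible.
Direction d = (0, 1): for each constraint row a, a·d ≤ 0 —
  (2)(0) + (-3)(1) = -3 ≤ 0
  (4)(0) + (-1)(1) = -1 ≤ 0
  (1)(0) + (-4)(1) = -4 ≤ 0
and d ≥ 0, so (0, 0) + t·d stays feasible for every t ≥ 0. Along this ray z = -8x_1 - 5x_2 changes by -5 per unit t, so z → −∞.

The LP is unbounded; z can be made arbitrarily small.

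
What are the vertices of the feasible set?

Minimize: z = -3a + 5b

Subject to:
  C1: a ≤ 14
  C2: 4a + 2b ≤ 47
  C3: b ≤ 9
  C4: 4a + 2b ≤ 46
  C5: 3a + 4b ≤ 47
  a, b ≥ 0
Each vertex is the intersection of two constraint boundaries that also satisfies all remaining constraints:
  a = 0 and b = 0 → (0, 0)
  4a + 2b = 46 and b = 0 → (11.5, 0)
  4a + 2b = 46 and 3a + 4b = 47 → (9, 5)
  b = 9 and 3a + 4b = 47 → (3.667, 9)
  b = 9 and a = 0 → (0, 9)

Vertices: (0, 0), (11.5, 0), (9, 5), (3.667, 9), (0, 9)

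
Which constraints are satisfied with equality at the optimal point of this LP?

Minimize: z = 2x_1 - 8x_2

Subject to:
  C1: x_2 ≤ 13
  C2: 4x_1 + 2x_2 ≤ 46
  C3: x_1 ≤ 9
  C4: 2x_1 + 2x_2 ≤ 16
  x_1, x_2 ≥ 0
Optimal: x_1 = 0, x_2 = 8
Slack at optimum:
  C1: slack = 5
  C2: slack = 30
  C3: slack = 9
  C4: slack = 0 (binding)
  x_1 ≥ 0: x_1 = 0 (binding)
  x_2 ≥ 0: x_2 = 8
Binding constraints: C4, x_1 ≥ 0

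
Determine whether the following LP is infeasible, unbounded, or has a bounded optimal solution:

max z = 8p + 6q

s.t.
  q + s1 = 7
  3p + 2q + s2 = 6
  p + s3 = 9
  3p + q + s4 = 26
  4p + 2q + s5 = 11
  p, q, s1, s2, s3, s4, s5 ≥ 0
The point (0, 3) satisfies every constraint, so the LP is feasible; the constraints give p ≤ 9 and q ≤ 7, which with p, q ≥ 0 keep the feasible region inside a bounded box. A feasible, bounded LP attains a finite optimum at a vertex.

Evaluating z = 8p + 6q at each vertex:
  (0, 0): z = 0
  (2, 0): z = 16
  (0, 3): z = 18

Feasible with finite optimum z* = 18 at (0, 3).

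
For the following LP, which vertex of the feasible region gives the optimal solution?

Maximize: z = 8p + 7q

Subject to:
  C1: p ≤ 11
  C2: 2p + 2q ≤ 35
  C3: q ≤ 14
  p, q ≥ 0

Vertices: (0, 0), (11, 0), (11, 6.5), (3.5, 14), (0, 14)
Evaluating z = 8p + 7q at each vertex:
  (0, 0): z = 0
  (11, 0): z = 88
  (11, 6.5): z = 133.5
  (3.5, 14): z = 126
  (0, 14): z = 98

The largest value is z = 133.5, attained at (11, 6.5).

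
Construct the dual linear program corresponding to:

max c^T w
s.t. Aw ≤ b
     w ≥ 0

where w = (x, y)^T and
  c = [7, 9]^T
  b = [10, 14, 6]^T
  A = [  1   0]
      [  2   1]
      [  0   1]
Minimize: z = 10y1 + 14y2 + 6y3

Subject to:
  C1: -y1 - 2y2 ≤ -7
  C2: -y2 - y3 ≤ -9
  y1, y2, y3 ≥ 0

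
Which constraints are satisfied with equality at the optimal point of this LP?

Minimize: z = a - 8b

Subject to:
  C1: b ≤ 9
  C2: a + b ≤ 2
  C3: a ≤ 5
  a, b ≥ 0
Optimal: a = 0, b = 2
Binding: C2, a ≥ 0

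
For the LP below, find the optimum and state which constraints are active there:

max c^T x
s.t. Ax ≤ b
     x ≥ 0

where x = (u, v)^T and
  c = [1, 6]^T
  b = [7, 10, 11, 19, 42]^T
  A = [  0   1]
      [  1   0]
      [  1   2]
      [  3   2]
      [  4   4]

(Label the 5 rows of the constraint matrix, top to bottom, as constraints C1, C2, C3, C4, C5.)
Optimal: u = 0, v = 5.5
Slack at optimum:
  C1: slack = 1.5
  C2: slack = 10
  C3: slack = 0 (binding)
  C4: slack = 8
  C5: slack = 20
  u ≥ 0: u = 0 (binding)
  v ≥ 0: v = 5.5
Binding constraints: C3, u ≥ 0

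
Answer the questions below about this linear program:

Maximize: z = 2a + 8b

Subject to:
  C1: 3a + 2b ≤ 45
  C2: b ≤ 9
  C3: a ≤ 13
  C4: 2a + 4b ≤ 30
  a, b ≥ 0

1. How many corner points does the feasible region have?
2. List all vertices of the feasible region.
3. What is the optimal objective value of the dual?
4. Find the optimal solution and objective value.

1. 4
2. (0, 0), (13, 0), (13, 1), (0, 7.5)
3. 60 (by strong duality, equal to the primal optimum)
4. a = 0, b = 7.5, z = 60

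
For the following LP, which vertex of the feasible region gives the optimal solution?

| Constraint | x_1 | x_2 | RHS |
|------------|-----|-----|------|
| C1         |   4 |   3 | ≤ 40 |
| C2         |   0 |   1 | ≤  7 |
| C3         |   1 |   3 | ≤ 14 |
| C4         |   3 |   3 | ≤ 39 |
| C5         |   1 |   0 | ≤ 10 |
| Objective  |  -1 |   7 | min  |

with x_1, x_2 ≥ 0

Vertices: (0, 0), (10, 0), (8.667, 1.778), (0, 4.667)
Evaluating z = -x_1 + 7x_2 at each vertex:
  (0, 0): z = 0
  (10, 0): z = -10
  (8.667, 1.778): z = 3.778
  (0, 4.667): z = 32.67

The smallest value is z = -10, attained at (10, 0).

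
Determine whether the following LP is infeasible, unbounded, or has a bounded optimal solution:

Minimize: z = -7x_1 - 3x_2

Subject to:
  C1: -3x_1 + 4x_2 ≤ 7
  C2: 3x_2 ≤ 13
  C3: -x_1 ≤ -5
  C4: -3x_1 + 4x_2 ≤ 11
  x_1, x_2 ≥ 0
Feasible point: (5, 0) satisfies every constraint, so the LP is feasible.
Direction d = (1, 0): for each constraint row a, a·d ≤ 0 —
  (-3)(1) + (4)(0) = -3 ≤ 0
  (0)(1) + (3)(0) = 0 ≤ 0
  (-1)(1) + (0)(0) = -1 ≤ 0
  (-3)(1) + (4)(0) = -3 ≤ 0
and d ≥ 0, so (5, 0) + t·d stays feasible for every t ≥ 0. Along this ray z = -7x_1 - 3x_2 changes by -7 per unit t, so z → −∞.

Unbounded — the objective can decrease without bound over the feasible region.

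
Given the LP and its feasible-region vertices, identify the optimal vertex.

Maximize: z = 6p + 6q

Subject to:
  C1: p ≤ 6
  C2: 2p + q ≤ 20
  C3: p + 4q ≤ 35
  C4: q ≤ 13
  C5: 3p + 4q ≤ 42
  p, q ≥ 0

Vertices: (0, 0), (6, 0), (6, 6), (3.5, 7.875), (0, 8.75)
Evaluating z = 6p + 6q at each vertex:
  (0, 0): z = 0
  (6, 0): z = 36
  (6, 6): z = 72
  (3.5, 7.875): z = 68.25
  (0, 8.75): z = 52.5

The largest value is z = 72, attained at (6, 6).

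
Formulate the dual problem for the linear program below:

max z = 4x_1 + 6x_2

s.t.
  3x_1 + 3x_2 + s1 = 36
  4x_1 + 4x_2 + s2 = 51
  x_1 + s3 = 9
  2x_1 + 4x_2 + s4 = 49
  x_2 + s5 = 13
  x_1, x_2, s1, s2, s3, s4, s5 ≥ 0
Minimize: z = 36y1 + 51y2 + 9y3 + 49y4 + 13y5

Subject to:
  C1: -3y1 - 4y2 - y3 - 2y4 ≤ -4
  C2: -3y1 - 4y2 - 4y4 - y5 ≤ -6
  y1, y2, y3, y4, y5 ≥ 0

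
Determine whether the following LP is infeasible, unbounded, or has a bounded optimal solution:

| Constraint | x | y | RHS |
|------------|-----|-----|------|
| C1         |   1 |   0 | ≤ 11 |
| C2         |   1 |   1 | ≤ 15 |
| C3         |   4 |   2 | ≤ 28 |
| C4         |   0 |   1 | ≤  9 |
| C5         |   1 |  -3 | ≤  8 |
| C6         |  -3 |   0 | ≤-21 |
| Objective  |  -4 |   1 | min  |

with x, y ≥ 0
The point (7, 0) satisfies every constraint, so the LP is feasible; the constraints give x ≤ 11 and y ≤ 9, which with x, y ≥ 0 keep the feasible region inside a bounded box. A feasible, bounded LP attains a finite optimum at a vertex.

Bounded optimum: z* = -28 at (7, 0).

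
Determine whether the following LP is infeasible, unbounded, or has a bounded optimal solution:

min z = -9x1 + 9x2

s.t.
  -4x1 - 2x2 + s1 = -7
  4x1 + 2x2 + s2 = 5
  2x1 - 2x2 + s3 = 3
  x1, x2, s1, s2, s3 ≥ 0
The row 4x1 + 2x2 + s2 = 5 with s2 ≥ 0 requires 4x1 + 2x2 ≤ 5, while the row -4x1 - 2x2 + s1 = -7 with s1 ≥ 0 is equivalent to 4x1 + 2x2 ≥ 7. Together they would need 7 ≤ 4x1 + 2x2 ≤ 5, which is impossible since 7 > 5. No point satisfies all constraints.

Infeasible — the constraint set is empty.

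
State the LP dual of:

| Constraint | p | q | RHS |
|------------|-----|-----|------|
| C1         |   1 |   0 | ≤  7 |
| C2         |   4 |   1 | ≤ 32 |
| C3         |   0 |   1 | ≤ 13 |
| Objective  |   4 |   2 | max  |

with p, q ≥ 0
Minimize: z = 7y1 + 32y2 + 13y3

Subject to:
  C1: -y1 - 4y2 ≤ -4
  C2: -y2 - y3 ≤ -2
  y1, y2, y3 ≥ 0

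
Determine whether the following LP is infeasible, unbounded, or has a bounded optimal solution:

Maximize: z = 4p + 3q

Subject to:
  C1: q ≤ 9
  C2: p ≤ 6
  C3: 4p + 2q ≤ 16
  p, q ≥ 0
The point (0, 8) satisfies every constraint, so the LP is feasible; the constraints give p ≤ 6 and q ≤ 9, which with p, q ≥ 0 keep the feasible region inside a bounded box. A feasible, bounded LP attains a finite optimum at a vertex.

Evaluating z = 4p + 3q at each vertex:
  (0, 0): z = 0
  (4, 0): z = 16
  (0, 8): z = 24

Bounded optimum: z* = 24 at (0, 8).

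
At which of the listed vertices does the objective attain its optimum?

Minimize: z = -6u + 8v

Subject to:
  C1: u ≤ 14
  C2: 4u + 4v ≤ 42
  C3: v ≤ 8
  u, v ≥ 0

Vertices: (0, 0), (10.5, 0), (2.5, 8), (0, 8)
Evaluating z = -6u + 8v at each vertex:
  (0, 0): z = 0
  (10.5, 0): z = -63
  (2.5, 8): z = 49
  (0, 8): z = 64

The smallest value is z = -63, attained at (10.5, 0).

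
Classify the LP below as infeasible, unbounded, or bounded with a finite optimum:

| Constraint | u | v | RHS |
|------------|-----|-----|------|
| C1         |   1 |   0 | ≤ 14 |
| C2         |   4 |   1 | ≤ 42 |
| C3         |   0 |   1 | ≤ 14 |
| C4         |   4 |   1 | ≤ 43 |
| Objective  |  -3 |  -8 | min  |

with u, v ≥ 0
The point (7, 14) satisfies every constraint, so the LP is feasible; the constraints give u ≤ 14 and v ≤ 14, which with u, v ≥ 0 keep the feasible region inside a bounded box. A feasible, bounded LP attains a finite optimum at a vertex.

Feasible with finite optimum z* = -133 at (7, 14).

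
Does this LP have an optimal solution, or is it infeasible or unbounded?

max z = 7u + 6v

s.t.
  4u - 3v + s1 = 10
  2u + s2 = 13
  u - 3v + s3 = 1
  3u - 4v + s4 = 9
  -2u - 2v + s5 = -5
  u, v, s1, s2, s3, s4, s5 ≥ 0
Feasible point: (0, 3) satisfies every constraint, so the LP is feasible.
Direction d = (0, 1): for each constraint row a, a·d ≤ 0 —
  (4)(0) + (-3)(1) = -3 ≤ 0
  (2)(0) + (0)(1) = 0 ≤ 0
  (1)(0) + (-3)(1) = -3 ≤ 0
  (3)(0) + (-4)(1) = -4 ≤ 0
  (-2)(0) + (-2)(1) = -2 ≤ 0
and d ≥ 0, so (0, 3) + t·d stays feasible for every t ≥ 0. Along this ray z = 7u + 6v changes by 6 per unit t, so z → +∞.

Unbounded: there is a feasible ray along which z → +∞.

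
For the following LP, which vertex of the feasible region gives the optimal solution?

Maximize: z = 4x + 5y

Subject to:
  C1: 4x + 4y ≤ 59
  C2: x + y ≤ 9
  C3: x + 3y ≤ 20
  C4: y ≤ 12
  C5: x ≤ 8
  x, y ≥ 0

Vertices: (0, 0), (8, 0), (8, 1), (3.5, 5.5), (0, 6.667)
(3.5, 5.5) with z = 41.5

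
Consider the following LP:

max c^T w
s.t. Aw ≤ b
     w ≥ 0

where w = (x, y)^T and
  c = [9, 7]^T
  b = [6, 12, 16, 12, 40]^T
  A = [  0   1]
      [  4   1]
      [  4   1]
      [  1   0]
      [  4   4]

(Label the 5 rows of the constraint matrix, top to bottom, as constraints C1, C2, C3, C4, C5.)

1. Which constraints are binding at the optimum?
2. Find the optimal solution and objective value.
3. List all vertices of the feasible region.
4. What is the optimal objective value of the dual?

1. C1, C2
2. x = 1.5, y = 6, z = 55.5
3. (0, 0), (3, 0), (1.5, 6), (0, 6)
4. 55.5 (by strong duality, equal to the primal optimum)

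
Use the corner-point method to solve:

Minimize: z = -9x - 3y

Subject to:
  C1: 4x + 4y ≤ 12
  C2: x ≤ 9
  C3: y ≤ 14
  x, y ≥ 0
Each vertex is the intersection of two constraint boundaries that also satisfies all remaining constraints:
  x = 0 and y = 0 → (0, 0)
  4x + 4y = 12 and y = 0 → (3, 0)
  4x + 4y = 12 and x = 0 → (0, 3)

Evaluating z = -9x - 3y at each vertex:
  (0, 0): z = 0
  (3, 0): z = -27
  (0, 3): z = -9

The minimum is at (3, 0) with z = -27.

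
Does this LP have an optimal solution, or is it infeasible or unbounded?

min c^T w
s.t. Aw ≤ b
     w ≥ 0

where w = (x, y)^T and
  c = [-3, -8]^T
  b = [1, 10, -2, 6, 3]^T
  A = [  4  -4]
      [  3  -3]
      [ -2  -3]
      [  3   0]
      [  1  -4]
Feasible point: (0, 1) satisfies every constraint, so the LP is feasible.
Direction d = (0, 1): for each constraint row a, a·d ≤ 0 —
  (4)(0) + (-4)(1) = -4 ≤ 0
  (3)(0) + (-3)(1) = -3 ≤ 0
  (-2)(0) + (-3)(1) = -3 ≤ 0
  (3)(0) + (0)(1) = 0 ≤ 0
  (1)(0) + (-4)(1) = -4 ≤ 0
and d ≥ 0, so (0, 1) + t·d stays feasible for every t ≥ 0. Along this ray z = -3x - 8y changes by -8 per unit t, so z → −∞.

The LP is unbounded; z can be made arbitrarily small.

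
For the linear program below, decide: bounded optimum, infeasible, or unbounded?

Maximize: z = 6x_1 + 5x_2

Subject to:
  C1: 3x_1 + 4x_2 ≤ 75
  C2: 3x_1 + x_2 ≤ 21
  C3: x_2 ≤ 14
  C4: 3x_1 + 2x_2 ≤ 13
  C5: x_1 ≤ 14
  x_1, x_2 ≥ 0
The point (0, 6.5) satisfies every constraint, so the LP is feasible; the constraints give x_1 ≤ 14 and x_2 ≤ 14, which with x_1, x_2 ≥ 0 keep the feasible region inside a bounded box. A feasible, bounded LP attains a finite optimum at a vertex.

Evaluating z = 6x_1 + 5x_2 at each vertex:
  (0, 0): z = 0
  (4.333, 0): z = 26
  (0, 6.5): z = 32.5

Bounded optimum: z* = 32.5 at (0, 6.5).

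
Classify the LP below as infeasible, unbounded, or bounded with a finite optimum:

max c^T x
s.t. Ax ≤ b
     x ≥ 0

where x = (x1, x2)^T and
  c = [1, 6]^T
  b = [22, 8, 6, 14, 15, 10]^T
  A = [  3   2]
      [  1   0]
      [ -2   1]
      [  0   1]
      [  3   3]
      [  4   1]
The point (0, 5) satisfies every constraint, so the LP is feasible; the constraints give x1 ≤ 8 and x2 ≤ 14, which with x1, x2 ≥ 0 keep the feasible region inside a bounded box. A feasible, bounded LP attains a finite optimum at a vertex.

Evaluating z = x1 + 6x2 at each vertex:
  (0, 0): z = 0
  (2.5, 0): z = 2.5
  (1.667, 3.333): z = 21.67
  (0, 5): z = 30

Feasible with finite optimum z* = 30 at (0, 5).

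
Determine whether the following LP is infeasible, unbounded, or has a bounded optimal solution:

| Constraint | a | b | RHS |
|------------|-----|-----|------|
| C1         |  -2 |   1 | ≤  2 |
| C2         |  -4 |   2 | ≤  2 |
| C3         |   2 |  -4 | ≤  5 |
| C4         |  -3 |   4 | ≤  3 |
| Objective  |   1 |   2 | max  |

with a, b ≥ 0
Feasible point: (0, 0) satisfies every constraint, so the LP is feasible.
Direction d = (2, 1): for each constraint row a, a·d ≤ 0 —
  (-2)(2) + (1)(1) = -3 ≤ 0
  (-4)(2) + (2)(1) = -6 ≤ 0
  (2)(2) + (-4)(1) = 0 ≤ 0
  (-3)(2) + (4)(1) = -2 ≤ 0
and d ≥ 0, so (0, 0) + t·d stays feasible for every t ≥ 0. Along this ray z = a + 2b changes by 4 per unit t, so z → +∞.

Unbounded: there is a feasible ray along which z → +∞.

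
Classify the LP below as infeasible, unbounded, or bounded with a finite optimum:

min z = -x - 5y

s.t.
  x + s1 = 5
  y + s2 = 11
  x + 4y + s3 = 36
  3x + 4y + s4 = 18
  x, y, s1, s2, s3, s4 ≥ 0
The point (0, 4.5) satisfies every constraint, so the LP is feasible; the constraints give x ≤ 5 and y ≤ 11, which with x, y ≥ 0 keep the feasible region inside a bounded box. A feasible, bounded LP attains a finite optimum at a vertex.

The LP has an optimal solution: (0, 4.5) with z = -22.5.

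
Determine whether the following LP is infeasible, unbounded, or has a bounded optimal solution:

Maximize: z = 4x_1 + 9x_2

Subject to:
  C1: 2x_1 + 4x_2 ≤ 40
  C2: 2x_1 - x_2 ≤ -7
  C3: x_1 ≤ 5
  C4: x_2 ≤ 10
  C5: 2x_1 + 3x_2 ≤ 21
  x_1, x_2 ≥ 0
The point (0, 7) satisfies every constraint, so the LP is feasible; the constraints give x_1 ≤ 5 and x_2 ≤ 10, which with x_1, x_2 ≥ 0 keep the feasible region inside a bounded box. A feasible, bounded LP attains a finite optimum at a vertex.

Evaluating z = 4x_1 + 9x_2 at each vertex:
  (0, 7): z = 63

Bounded optimum: z* = 63 at (0, 7).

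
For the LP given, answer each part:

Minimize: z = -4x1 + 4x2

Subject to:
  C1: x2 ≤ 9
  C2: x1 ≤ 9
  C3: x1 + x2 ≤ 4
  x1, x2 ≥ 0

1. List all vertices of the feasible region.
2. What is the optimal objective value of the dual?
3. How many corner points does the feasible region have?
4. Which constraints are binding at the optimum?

1. (0, 0), (4, 0), (0, 4)
2. -16 (by strong duality, equal to the primal optimum)
3. 3
4. C3, x2 ≥ 0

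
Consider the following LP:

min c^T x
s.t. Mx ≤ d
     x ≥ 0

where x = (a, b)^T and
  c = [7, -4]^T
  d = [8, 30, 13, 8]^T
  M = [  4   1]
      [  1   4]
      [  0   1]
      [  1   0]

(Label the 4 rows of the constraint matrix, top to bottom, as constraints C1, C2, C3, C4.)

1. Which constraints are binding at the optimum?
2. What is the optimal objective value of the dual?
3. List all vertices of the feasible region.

1. C2, a ≥ 0
2. -30 (by strong duality, equal to the primal optimum)
3. (0, 0), (2, 0), (0.1333, 7.467), (0, 7.5)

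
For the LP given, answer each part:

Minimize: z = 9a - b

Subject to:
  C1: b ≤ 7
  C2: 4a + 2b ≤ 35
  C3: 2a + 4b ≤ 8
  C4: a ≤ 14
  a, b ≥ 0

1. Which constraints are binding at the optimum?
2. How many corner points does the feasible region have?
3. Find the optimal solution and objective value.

1. C3, a ≥ 0
2. 3
3. a = 0, b = 2, z = -2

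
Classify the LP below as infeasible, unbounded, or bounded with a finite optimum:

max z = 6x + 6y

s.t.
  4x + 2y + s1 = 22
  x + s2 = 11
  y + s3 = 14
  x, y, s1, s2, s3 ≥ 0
The point (0, 11) satisfies every constraint, so the LP is feasible; the constraints give x ≤ 11 and y ≤ 14, which with x, y ≥ 0 keep the feasible region inside a bounded box. A feasible, bounded LP attains a finite optimum at a vertex.

Feasible with finite optimum z* = 66 at (0, 11).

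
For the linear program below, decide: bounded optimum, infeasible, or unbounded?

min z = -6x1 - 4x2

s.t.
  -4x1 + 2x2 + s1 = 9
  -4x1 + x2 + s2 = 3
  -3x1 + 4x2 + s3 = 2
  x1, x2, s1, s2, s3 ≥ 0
Feasible point: (0, 0) satisfies every constraint, so the LP is feasible.
Direction d = (1, 0): for each constraint row a, a·d ≤ 0 —
  (-4)(1) + (2)(0) = -4 ≤ 0
  (-4)(1) + (1)(0) = -4 ≤ 0
  (-3)(1) + (4)(0) = -3 ≤ 0
and d ≥ 0, so (0, 0) + t·d stays feasible for every t ≥ 0. Along this ray z = -6x1 - 4x2 changes by -6 per unit t, so z → −∞.

Unbounded: there is a feasible ray along which z → −∞.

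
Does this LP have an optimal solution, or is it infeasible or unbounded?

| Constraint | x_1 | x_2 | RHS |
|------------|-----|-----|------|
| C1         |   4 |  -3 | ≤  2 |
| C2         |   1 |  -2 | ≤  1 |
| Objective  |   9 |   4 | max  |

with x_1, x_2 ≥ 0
Feasible point: (0, 0) satisfies every constraint, so the LP is feasible.
Direction d = (0, 1): for each constraint row a, a·d ≤ 0 —
  (4)(0) + (-3)(1) = -3 ≤ 0
  (1)(0) + (-2)(1) = -2 ≤ 0
and d ≥ 0, so (0, 0) + t·d stays feasible for every t ≥ 0. Along this ray z = 9x_1 + 4x_2 changes by 4 per unit t, so z → +∞.

The LP is unbounded; z can be made arbitrarily large.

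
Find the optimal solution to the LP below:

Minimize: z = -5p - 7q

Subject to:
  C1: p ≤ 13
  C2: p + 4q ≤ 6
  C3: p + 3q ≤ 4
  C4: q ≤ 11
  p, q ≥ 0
Each vertex is the intersection of two constraint boundaries that also satisfies all remaining constraints:
  p = 0 and q = 0 → (0, 0)
  p + 3q = 4 and q = 0 → (4, 0)
  p + 3q = 4 and p = 0 → (0, 1.333)

Evaluating z = -5p - 7q at each vertex:
  (0, 0): z = 0
  (4, 0): z = -20
  (0, 1.333): z = -9.333

The minimum is at (4, 0) with z = -20.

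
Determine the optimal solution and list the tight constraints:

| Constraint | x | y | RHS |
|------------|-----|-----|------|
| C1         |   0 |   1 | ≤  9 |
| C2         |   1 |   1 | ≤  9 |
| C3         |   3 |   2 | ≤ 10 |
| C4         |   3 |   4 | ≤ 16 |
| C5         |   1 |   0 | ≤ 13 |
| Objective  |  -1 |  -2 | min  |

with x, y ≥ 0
Optimal: x = 0, y = 4
Slack at optimum:
  C1: slack = 5
  C2: slack = 5
  C3: slack = 2
  C4: slack = 0 (binding)
  C5: slack = 13
  x ≥ 0: x = 0 (binding)
  y ≥ 0: y = 4
Binding constraints: C4, x ≥ 0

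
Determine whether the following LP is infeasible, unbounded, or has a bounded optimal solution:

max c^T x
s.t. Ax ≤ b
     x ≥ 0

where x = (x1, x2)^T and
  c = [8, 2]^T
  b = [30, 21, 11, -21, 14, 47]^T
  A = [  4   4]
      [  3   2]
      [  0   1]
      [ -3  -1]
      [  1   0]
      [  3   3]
The point (7, 0) satisfies every constraint, so the LP is feasible; the constraints give x1 ≤ 14 and x2 ≤ 11, which with x1, x2 ≥ 0 keep the feasible region inside a bounded box. A feasible, bounded LP attains a finite optimum at a vertex.

Bounded optimum: z* = 56 at (7, 0).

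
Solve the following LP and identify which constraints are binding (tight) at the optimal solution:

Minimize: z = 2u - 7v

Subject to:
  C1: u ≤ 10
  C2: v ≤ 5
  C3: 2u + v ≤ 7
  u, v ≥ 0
Optimal: u = 0, v = 5
Slack at optimum:
  C1: slack = 10
  C2: slack = 0 (binding)
  C3: slack = 2
  u ≥ 0: u = 0 (binding)
  v ≥ 0: v = 5
Binding constraints: C2, u ≥ 0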